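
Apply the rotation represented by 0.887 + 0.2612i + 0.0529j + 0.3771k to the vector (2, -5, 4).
(5.79, -3.196, 1.122)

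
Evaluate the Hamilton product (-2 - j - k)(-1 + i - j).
1 - 3i + 2j + 2k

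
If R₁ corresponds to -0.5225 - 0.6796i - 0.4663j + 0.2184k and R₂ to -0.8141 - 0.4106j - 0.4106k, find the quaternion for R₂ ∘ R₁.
0.3236 + 0.2721i + 0.8732j - 0.2423k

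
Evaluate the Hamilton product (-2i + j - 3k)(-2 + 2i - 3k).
-5 + i - 14j + 4k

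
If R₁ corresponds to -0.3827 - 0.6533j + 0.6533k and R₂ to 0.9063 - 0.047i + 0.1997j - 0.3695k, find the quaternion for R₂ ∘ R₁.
0.025 - 0.0929i - 0.6378j + 0.7642k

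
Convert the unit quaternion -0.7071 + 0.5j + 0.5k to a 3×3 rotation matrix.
[[0, 0.7071, -0.7071], [-0.7071, 0.5, 0.5], [0.7071, 0.5, 0.5]]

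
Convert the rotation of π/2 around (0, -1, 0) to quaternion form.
0.7071 - 0.7071j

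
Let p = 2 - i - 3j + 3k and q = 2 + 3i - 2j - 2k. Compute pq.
7 + 16i - 3j + 13k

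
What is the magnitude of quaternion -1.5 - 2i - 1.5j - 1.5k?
3.279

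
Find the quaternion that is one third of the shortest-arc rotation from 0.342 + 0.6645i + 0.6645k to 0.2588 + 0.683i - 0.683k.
0.4099 + 0.8822i + 0.2319k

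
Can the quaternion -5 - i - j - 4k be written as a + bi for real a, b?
No. The quaternion -5 - i - j - 4k has j-coefficient y = -1 and k-coefficient z = -4, not both zero, so it does not lie in the complex subalgebra spanned by 1 and i.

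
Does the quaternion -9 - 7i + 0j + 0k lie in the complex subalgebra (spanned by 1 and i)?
Yes. The quaternion -9 - 7i has j- and k-coefficients y = z = 0, so it lies in the complex subalgebra spanned by 1 and i.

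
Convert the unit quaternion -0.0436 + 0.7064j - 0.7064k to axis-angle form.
axis = (0, √2/2, -√2/2), θ = 185°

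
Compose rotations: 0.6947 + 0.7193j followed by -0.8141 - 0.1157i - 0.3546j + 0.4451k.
-0.3105 - 0.4005i - 0.8319j + 0.226k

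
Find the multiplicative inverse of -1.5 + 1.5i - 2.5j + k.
-0.1277 - 0.1277i + 0.2128j - 0.0851k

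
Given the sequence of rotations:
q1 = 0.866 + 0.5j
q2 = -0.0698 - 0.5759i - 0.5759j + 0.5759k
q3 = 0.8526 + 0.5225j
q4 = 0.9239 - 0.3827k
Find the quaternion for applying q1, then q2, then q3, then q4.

q2 · q1 = 0.2275 - 0.7867i - 0.5336j + 0.2108k
q3 · q2 · q1 = 0.4728 - 0.5606i - 0.3361j + 0.5908k
q4 · q3 · q2 · q1 = 0.6629 - 0.6466i - 0.096j + 0.3649k
0.6629 - 0.6466i - 0.096j + 0.3649k


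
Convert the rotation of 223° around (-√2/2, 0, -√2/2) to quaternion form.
-0.3665 - 0.6579i - 0.6579k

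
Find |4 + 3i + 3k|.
√34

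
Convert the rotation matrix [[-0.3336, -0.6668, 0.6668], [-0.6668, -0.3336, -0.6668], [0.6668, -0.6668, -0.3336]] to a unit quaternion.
0.5774i - 0.5774j + 0.5774k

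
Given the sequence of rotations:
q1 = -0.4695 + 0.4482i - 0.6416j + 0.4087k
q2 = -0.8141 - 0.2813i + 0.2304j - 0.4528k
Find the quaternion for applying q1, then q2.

q2 · q1 = 0.8412 - 0.4292i + 0.3262j - 0.0429k
0.8412 - 0.4292i + 0.3262j - 0.0429k


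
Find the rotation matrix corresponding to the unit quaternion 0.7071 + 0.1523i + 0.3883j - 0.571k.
[[0.0464, 0.9258, 0.3752], [-0.6892, 0.3015, -0.6588], [-0.7231, -0.2281, 0.6521]]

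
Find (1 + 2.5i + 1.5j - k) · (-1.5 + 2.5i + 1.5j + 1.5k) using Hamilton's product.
-8.5 + 2.5i - 7j + 3k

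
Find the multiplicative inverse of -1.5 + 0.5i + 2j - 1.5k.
-0.1714 - 0.0571i - 0.2286j + 0.1714k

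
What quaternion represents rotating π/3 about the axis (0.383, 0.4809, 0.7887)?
0.866 + 0.1915i + 0.2404j + 0.3943k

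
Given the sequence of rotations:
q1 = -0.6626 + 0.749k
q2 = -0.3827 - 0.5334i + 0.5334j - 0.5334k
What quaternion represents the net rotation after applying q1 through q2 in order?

q2 · q1 = 0.6531 + 0.7529i + 0.0461j + 0.0668k
0.6531 + 0.7529i + 0.0461j + 0.0668k


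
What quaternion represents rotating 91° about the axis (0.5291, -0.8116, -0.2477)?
0.7009 + 0.3774i - 0.5789j - 0.1767k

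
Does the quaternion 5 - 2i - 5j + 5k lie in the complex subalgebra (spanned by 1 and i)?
No. The quaternion 5 - 2i - 5j + 5k has j-coefficient y = -5 and k-coefficient z = 5, not both zero, so it does not lie in the complex subalgebra spanned by 1 and i.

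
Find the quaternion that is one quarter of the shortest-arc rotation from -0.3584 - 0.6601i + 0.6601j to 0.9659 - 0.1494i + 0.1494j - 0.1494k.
-0.6571 - 0.5317i + 0.5317j + 0.0526k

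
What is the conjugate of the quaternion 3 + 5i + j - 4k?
3 - 5i - j + 4k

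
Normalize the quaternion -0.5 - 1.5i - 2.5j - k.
-0.1601 - 0.4804i - 0.8006j - 0.3203k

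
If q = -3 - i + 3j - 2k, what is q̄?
-3 + i - 3j + 2k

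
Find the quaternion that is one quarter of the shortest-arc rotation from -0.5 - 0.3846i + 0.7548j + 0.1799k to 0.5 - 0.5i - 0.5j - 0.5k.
-0.5541 - 0.1646i + 0.7612j + 0.2941k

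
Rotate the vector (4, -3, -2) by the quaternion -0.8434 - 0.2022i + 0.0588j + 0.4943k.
(0.186, -4.153, -3.423)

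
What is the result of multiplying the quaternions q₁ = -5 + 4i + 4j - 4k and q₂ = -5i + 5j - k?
-4 + 41i - j + 45k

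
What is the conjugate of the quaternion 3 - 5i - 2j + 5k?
3 + 5i + 2j - 5k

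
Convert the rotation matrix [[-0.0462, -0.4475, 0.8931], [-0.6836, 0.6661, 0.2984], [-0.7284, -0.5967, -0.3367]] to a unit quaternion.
0.5664 - 0.3951i + 0.7157j - 0.1042k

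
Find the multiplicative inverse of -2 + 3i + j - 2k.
-0.1111 - 0.1667i - 0.0556j + 0.1111k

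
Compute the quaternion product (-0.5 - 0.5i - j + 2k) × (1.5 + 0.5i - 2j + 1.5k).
-5.5 + 1.5i + 1.25j + 3.75k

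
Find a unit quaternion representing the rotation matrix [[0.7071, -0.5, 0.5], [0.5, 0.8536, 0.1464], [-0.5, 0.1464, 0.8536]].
0.9239 + 0.2706j + 0.2706k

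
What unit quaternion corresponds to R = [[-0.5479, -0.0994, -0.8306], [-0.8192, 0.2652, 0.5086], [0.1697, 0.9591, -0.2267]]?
-0.3502 - 0.3216i + 0.7141j + 0.5138k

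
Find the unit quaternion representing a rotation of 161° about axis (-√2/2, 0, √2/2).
0.165 - 0.6974i + 0.6974k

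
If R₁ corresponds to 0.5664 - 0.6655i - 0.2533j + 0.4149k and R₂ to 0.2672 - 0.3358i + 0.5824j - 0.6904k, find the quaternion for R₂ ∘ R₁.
0.3618 - 0.3013i + 0.861j + 0.1925k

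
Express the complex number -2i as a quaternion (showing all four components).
0 - 2i + 0j + 0k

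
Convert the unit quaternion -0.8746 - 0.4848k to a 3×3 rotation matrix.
[[0.5299, -0.848, 0], [0.848, 0.5299, 0], [0, 0, 1]]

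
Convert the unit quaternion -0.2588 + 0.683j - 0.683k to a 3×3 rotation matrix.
[[-0.866, -0.3535, -0.3535], [0.3535, 0.067, -0.933], [0.3535, -0.933, 0.067]]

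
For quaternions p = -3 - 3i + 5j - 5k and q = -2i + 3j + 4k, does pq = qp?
No: pq = -1 + 41i + 13j - 11k ≠ -1 - 29i - 31j - 13k = qp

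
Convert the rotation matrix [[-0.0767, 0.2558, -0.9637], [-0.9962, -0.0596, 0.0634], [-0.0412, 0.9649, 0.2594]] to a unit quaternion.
0.5299 + 0.4253i - 0.4352j - 0.5907k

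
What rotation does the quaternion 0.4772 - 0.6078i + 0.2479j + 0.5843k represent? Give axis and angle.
axis = (-0.6916, 0.2821, 0.6649), θ = 123°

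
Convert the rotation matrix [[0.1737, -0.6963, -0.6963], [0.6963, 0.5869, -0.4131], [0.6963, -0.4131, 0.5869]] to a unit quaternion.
0.7661 - 0.4545j + 0.4545k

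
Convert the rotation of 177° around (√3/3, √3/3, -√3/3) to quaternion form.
0.0262 + 0.5772i + 0.5772j - 0.5772k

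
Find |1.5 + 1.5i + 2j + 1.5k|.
3.279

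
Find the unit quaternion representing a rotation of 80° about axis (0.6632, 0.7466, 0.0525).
0.766 + 0.4263i + 0.4799j + 0.0337k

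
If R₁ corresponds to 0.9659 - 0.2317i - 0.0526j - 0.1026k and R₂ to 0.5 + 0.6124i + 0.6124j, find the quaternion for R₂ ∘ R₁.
0.6571 + 0.4128i + 0.628j + 0.0584k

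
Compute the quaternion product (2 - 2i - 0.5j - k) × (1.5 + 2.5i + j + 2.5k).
11 + 1.75i + 3.75j + 2.75k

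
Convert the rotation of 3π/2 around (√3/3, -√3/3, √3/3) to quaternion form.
-0.7071 + 0.4082i - 0.4082j + 0.4082k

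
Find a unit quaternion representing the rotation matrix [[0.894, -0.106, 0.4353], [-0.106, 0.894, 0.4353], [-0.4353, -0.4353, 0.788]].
0.9455 - 0.2302i + 0.2302j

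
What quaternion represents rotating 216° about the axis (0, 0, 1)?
-0.309 + 0.9511k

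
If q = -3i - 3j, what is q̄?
3i + 3j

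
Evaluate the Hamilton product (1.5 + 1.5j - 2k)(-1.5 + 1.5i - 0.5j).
-1.5 + 1.25i - 6j + 0.75k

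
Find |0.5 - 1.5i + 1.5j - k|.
2.398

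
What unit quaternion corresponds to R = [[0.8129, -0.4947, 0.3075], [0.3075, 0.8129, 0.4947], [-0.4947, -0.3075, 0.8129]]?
0.9272 - 0.2163i + 0.2163j + 0.2163k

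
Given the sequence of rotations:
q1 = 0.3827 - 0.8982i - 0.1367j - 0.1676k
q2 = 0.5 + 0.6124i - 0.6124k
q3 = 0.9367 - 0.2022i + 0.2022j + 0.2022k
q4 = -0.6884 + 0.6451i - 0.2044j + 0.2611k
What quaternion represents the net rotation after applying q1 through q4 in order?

q2 · q1 = 0.6388 - 0.2984i + 0.5843j - 0.4019k
q3 · q2 · q1 = 0.5011 - 0.6081i + 0.5349j - 0.3051k
q4 · q3 · q2 · q1 = 0.2363 + 0.6646i - 0.4326j + 0.5616k
0.2363 + 0.6646i - 0.4326j + 0.5616k


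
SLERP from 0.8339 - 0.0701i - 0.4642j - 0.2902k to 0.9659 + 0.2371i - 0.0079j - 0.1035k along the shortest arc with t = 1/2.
0.9427 + 0.0875i - 0.2473j - 0.2062k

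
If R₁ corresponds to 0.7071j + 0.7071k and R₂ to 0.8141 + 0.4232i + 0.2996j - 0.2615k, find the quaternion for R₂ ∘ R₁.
-0.0269 + 0.3968i + 0.2764j + 0.8749k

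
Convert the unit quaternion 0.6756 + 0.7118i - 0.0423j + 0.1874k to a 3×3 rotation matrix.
[[0.9262, -0.3134, 0.2096], [0.193, -0.0836, -0.9776], [0.3239, 0.9459, -0.0169]]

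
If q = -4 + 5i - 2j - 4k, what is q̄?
-4 - 5i + 2j + 4k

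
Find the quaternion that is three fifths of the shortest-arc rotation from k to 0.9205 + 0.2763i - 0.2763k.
-0.6698 - 0.2011i + 0.7148k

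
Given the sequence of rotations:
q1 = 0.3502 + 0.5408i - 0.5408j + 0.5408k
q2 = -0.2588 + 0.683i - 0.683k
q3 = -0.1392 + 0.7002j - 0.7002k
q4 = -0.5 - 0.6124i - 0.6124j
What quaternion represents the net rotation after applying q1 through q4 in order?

q2 · q1 = -0.0906 - 0.2701i - 0.5988j - 0.7485k
q3 · q2 · q1 = -0.0922 - 0.9058i + 0.209j + 0.3568k
q4 · q3 · q2 · q1 = -0.3806 + 0.2909i + 0.1705j - 0.8611k
-0.3806 + 0.2909i + 0.1705j - 0.8611k


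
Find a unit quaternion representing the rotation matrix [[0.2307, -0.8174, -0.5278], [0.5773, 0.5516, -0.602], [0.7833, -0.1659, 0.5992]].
0.7716 + 0.1413i - 0.4248j + 0.4519k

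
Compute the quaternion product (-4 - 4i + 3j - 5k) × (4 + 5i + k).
9 - 33i - 9j - 39k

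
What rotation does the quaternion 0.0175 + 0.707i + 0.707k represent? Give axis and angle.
axis = (√2/2, 0, √2/2), θ = 178°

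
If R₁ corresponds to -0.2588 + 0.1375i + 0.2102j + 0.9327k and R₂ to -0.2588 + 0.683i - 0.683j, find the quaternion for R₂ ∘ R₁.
0.1166 - 0.8494i - 0.5147j - 0.0039k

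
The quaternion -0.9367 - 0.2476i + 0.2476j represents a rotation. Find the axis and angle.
axis = (-√2/2, √2/2, 0), θ = 319°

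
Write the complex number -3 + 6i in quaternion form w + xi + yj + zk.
-3 + 6i + 0j + 0k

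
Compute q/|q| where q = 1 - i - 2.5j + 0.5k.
0.343 - 0.343i - 0.8575j + 0.1715k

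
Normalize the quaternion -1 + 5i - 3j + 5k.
-0.1291 + 0.6455i - 0.3873j + 0.6455k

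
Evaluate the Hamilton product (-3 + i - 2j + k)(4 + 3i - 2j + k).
-20 - 5i + 5k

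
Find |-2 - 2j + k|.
3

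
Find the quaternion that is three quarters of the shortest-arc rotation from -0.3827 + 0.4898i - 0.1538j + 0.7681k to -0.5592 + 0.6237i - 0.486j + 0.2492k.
-0.5362 + 0.615i - 0.4181j + 0.3993k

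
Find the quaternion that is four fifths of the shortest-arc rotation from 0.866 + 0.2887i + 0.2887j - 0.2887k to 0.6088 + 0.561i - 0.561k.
0.6782 + 0.5179i + 0.0607j - 0.5179k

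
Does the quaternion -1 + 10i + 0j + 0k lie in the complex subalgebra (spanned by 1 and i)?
Yes. The quaternion -1 + 10i has j- and k-coefficients y = z = 0, so it lies in the complex subalgebra spanned by 1 and i.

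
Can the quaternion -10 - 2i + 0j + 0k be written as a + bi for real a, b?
Yes. The quaternion -10 - 2i has j- and k-coefficients y = z = 0, so it lies in the complex subalgebra spanned by 1 and i.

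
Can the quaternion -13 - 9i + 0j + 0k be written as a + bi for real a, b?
Yes. The quaternion -13 - 9i has j- and k-coefficients y = z = 0, so it lies in the complex subalgebra spanned by 1 and i.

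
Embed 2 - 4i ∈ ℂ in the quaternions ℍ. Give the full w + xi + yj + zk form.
2 - 4i + 0j + 0k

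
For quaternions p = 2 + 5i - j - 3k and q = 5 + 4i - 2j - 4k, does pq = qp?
No: pq = -24 + 31i - j - 29k ≠ -24 + 35i - 17j - 17k = qp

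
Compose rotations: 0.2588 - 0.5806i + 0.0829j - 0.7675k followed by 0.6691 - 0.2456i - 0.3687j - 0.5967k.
-0.3968 - 0.1196i + 0.118j - 0.9024k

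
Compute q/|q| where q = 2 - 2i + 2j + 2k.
0.5 - 0.5i + 0.5j + 0.5k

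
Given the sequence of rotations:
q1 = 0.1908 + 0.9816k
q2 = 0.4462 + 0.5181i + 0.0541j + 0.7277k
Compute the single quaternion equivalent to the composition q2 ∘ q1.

q2 · q1 = -0.6292 + 0.152i - 0.4982j + 0.5768k
-0.6292 + 0.152i - 0.4982j + 0.5768k


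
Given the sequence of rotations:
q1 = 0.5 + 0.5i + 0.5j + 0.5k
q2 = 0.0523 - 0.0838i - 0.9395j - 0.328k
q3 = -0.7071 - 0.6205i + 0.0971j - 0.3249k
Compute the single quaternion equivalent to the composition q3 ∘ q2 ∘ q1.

q2 · q1 = 0.7018 - 0.3215i - 0.5657j + 0.29k
q3 · q2 · q1 = -0.5466 - 0.3638i + 0.7526j - 0.0508k
-0.5466 - 0.3638i + 0.7526j - 0.0508k


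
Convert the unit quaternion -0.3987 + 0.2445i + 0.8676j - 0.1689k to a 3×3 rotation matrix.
[[-0.5625, 0.2896, -0.7744], [0.5589, 0.8234, -0.0981], [0.6092, -0.488, -0.625]]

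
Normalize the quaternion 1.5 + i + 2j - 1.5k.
0.4867 + 0.3244i + 0.6489j - 0.4867k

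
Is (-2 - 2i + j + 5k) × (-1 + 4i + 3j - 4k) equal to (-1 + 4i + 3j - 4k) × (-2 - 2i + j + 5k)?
No: pq = 27 - 25i + 5j - 7k ≠ 27 + 13i - 19j + 13k = qp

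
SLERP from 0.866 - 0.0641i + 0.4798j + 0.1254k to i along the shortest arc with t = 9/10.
0.1303 - 0.9887i + 0.0722j + 0.0189k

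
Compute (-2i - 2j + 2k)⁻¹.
0.1667i + 0.1667j - 0.1667k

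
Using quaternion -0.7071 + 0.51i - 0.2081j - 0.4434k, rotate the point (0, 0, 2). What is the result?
(-0.316, 1.812, 0.786)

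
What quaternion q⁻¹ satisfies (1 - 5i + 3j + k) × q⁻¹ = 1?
0.0278 + 0.1389i - 0.0833j - 0.0278k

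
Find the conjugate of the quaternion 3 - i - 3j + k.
3 + i + 3j - k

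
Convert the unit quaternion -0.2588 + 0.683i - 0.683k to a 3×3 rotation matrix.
[[0.067, -0.3535, -0.933], [0.3535, -0.866, 0.3535], [-0.933, -0.3535, 0.067]]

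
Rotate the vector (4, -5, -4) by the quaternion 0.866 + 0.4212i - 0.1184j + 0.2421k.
(6.019, 1.786, -4.193)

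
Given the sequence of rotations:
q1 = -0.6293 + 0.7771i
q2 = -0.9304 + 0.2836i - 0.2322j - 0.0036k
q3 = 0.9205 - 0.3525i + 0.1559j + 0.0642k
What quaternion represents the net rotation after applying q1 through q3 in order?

q2 · q1 = 0.3651 - 0.9015i + 0.1433j + 0.1827k
q3 · q2 · q1 = -0.0158 - 0.9392i + 0.1954j + 0.2816k
-0.0158 - 0.9392i + 0.1954j + 0.2816k


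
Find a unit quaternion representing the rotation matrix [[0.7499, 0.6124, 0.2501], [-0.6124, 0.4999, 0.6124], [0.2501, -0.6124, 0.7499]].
0.866 - 0.3536i - 0.3536k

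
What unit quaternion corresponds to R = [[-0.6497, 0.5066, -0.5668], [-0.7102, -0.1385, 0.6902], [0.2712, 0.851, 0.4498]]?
-0.4067 - 0.0988i + 0.5151j + 0.748k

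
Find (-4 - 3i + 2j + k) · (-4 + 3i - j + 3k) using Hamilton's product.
24 + 7i + 8j - 19k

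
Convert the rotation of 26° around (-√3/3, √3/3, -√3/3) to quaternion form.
0.9744 - 0.1299i + 0.1299j - 0.1299k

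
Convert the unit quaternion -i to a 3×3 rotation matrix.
[[1, 0, 0], [0, -1, 0], [0, 0, -1]]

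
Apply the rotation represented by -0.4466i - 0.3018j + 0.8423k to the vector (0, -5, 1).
(-2.1, 3.581, 2.961)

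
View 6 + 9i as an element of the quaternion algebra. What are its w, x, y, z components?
6 + 9i + 0j + 0k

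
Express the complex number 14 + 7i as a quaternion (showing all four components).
14 + 7i + 0j + 0k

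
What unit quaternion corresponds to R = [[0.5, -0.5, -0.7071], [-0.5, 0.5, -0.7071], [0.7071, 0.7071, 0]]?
0.7071 + 0.5i - 0.5j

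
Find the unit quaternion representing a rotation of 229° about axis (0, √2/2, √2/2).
-0.4147 + 0.6434j + 0.6434k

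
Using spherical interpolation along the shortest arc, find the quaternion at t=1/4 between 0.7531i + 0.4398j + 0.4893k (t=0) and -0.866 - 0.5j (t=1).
0.2938 + 0.6545i + 0.5518j + 0.4252k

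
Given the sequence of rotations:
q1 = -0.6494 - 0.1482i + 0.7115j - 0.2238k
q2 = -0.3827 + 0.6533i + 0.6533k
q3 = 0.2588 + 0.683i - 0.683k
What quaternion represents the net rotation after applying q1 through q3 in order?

q2 · q1 = 0.4916 - 0.8324i - 0.2229j + 0.1262k
q3 · q2 · q1 = 0.7819 - 0.0319i + 0.4246j - 0.4553k
0.7819 - 0.0319i + 0.4246j - 0.4553k


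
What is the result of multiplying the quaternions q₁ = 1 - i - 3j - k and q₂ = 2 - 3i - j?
-4 - 6i - 4j - 10k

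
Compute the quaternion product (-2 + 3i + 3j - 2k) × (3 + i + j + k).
-10 + 12i + 2j - 8k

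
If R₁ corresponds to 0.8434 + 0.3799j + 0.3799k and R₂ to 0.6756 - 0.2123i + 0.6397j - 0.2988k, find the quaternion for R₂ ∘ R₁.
0.4403 + 0.1775i + 0.8768j - 0.076k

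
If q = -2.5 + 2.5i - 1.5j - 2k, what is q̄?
-2.5 - 2.5i + 1.5j + 2k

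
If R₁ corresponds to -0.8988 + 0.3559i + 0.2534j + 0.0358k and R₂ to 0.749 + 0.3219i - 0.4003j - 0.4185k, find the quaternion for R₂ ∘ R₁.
-0.6713 + 0.069i + 0.3891j + 0.627k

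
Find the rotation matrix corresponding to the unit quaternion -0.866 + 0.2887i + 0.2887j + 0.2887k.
[[0.6666, 0.6667, -0.3333], [-0.3333, 0.6666, 0.6667], [0.6667, -0.3333, 0.6666]]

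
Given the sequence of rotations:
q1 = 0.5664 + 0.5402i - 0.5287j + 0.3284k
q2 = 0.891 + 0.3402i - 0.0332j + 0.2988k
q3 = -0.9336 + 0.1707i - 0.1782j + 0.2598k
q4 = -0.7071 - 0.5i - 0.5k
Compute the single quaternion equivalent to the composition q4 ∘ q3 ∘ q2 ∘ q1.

q2 · q1 = 0.2052 + 0.8211i - 0.4402j + 0.2999k
q3 · q2 · q1 = -0.4881 - 0.6706i + 0.5365j - 0.1555k
q4 · q3 · q2 · q1 = -0.0679 + 0.9865i - 0.1218j + 0.0858k
-0.0679 + 0.9865i - 0.1218j + 0.0858k


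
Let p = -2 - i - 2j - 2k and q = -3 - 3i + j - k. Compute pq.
3 + 13i + 9j + k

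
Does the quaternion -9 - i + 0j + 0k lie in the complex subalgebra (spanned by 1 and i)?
Yes. The quaternion -9 - i has j- and k-coefficients y = z = 0, so it lies in the complex subalgebra spanned by 1 and i.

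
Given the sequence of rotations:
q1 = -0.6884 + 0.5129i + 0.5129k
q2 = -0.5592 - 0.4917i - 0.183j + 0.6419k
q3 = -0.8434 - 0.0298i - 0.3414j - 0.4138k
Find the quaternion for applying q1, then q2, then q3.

q2 · q1 = 0.3079 - 0.0422i + 0.7074j - 0.6348k
q3 · q2 · q1 = -0.2821 + 0.5359i - 0.7032j + 0.3725k
-0.2821 + 0.5359i - 0.7032j + 0.3725k


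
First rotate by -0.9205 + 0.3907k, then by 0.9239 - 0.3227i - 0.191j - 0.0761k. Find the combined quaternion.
-0.8207 + 0.2224i + 0.3019j + 0.431k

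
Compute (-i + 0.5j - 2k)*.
i - 0.5j + 2k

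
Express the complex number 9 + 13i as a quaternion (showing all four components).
9 + 13i + 0j + 0k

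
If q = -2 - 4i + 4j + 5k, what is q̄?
-2 + 4i - 4j - 5k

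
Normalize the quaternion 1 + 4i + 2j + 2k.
0.2 + 0.8i + 0.4j + 0.4k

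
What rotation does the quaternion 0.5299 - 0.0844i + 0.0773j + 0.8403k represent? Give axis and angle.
axis = (-0.0995, 0.0911, 0.9909), θ = 116°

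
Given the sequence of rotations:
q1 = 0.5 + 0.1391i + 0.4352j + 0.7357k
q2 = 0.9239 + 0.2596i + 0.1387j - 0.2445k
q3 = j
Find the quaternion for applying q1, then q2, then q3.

q2 · q1 = 0.5454 + 0.4668i + 0.2464j + 0.6511k
q3 · q2 · q1 = -0.2464 + 0.6511i + 0.5454j - 0.4668k
-0.2464 + 0.6511i + 0.5454j - 0.4668k


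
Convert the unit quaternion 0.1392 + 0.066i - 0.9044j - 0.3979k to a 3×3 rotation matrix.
[[-0.9525, -0.0086, -0.3043], [-0.2302, 0.6746, 0.7013], [0.1993, 0.7381, -0.6446]]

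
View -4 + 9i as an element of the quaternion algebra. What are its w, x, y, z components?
-4 + 9i + 0j + 0k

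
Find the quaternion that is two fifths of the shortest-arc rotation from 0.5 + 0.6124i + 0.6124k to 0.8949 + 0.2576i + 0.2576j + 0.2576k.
0.7007 + 0.4984i + 0.1106j + 0.4984k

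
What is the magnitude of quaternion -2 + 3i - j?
√14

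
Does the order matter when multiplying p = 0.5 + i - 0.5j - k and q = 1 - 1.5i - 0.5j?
Yes: pq = 1.75 - 0.25i + 0.75j - 2.25k ≠ 1.75 + 0.75i - 2.25j + 0.25k = qp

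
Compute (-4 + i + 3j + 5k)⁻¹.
-0.0784 - 0.0196i - 0.0588j - 0.098k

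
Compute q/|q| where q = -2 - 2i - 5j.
-0.3482 - 0.3482i - 0.8704j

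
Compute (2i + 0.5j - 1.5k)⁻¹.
-0.3077i - 0.0769j + 0.2308k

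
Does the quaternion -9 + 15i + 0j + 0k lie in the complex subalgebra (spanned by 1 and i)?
Yes. The quaternion -9 + 15i has j- and k-coefficients y = z = 0, so it lies in the complex subalgebra spanned by 1 and i.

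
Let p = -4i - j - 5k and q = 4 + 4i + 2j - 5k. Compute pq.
-7 - i - 44j - 24k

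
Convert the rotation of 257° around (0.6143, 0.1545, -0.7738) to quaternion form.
-0.6225 + 0.4808i + 0.1209j - 0.6056k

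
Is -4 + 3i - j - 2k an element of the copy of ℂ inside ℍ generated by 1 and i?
No. The quaternion -4 + 3i - j - 2k has j-coefficient y = -1 and k-coefficient z = -2, not both zero, so it does not lie in the complex subalgebra spanned by 1 and i.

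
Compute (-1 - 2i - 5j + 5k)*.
-1 + 2i + 5j - 5k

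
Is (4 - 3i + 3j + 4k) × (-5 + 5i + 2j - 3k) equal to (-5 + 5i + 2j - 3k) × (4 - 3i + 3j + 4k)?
No: pq = 1 + 18i + 4j - 53k ≠ 1 + 52i - 18j - 11k = qp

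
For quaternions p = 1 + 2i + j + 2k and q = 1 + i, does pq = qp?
No: pq = -1 + 3i + 3j + k ≠ -1 + 3i - j + 3k = qp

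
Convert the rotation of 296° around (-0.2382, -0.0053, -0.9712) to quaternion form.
-0.848 - 0.1262i - 0.0028j - 0.5147k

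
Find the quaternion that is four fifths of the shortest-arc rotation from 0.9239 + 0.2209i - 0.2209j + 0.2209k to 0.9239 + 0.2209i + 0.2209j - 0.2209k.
0.955 + 0.2283i + 0.134j - 0.134k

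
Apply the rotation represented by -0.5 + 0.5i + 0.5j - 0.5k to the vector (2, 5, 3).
(-3, 2, -5)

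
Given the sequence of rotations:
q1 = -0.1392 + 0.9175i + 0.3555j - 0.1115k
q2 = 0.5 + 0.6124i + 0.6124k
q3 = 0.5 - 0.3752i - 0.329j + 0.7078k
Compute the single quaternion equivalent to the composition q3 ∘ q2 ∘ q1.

q2 · q1 = -0.5632 + 0.1558i + 0.8079j + 0.0767k
q3 · q2 · q1 = -0.0116 - 0.3079i + 0.7283j - 0.6121k
-0.0116 - 0.3079i + 0.7283j - 0.6121k


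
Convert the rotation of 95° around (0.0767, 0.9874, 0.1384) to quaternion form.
0.6756 + 0.0565i + 0.728j + 0.102k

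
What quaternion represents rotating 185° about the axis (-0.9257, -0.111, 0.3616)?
-0.0436 - 0.9248i - 0.1109j + 0.3613k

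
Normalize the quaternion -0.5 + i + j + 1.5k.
-0.2357 + 0.4714i + 0.4714j + 0.7071k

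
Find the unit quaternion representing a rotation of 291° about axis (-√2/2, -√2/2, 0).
-0.8241 - 0.4005i - 0.4005j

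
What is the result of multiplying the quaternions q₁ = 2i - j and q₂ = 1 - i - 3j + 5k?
-1 - 3i - 11j - 7k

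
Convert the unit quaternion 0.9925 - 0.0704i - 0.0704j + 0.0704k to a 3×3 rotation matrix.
[[0.9802, -0.1298, -0.1497], [0.1497, 0.9802, 0.1298], [0.1298, -0.1497, 0.9802]]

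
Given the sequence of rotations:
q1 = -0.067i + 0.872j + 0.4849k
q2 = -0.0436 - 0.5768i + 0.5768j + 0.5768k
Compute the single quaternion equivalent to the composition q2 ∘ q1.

q2 · q1 = -0.8213 - 0.2204i + 0.203j - 0.4855k
-0.8213 - 0.2204i + 0.203j - 0.4855k


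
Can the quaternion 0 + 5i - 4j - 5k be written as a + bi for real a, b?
No. The quaternion 5i - 4j - 5k has j-coefficient y = -4 and k-coefficient z = -5, not both zero, so it does not lie in the complex subalgebra spanned by 1 and i.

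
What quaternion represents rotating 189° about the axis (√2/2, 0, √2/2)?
-0.0785 + 0.7049i + 0.7049k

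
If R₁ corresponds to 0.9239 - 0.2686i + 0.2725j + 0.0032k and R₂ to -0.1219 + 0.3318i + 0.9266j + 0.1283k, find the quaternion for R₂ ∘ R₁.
-0.2764 + 0.3073i + 0.7873j + 0.4574k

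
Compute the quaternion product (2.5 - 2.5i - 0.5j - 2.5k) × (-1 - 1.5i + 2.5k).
-2.5i + 10.5j + 8k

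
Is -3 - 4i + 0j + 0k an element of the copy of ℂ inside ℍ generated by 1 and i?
Yes. The quaternion -3 - 4i has j- and k-coefficients y = z = 0, so it lies in the complex subalgebra spanned by 1 and i.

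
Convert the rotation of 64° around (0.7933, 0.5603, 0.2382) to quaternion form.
0.848 + 0.4204i + 0.2969j + 0.1262k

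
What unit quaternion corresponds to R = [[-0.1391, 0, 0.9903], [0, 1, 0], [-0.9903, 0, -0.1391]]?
0.6561 + 0.7547j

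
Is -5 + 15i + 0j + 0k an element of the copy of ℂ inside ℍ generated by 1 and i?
Yes. The quaternion -5 + 15i has j- and k-coefficients y = z = 0, so it lies in the complex subalgebra spanned by 1 and i.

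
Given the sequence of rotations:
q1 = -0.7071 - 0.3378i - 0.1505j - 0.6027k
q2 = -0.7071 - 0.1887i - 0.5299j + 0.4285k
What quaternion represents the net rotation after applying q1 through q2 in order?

q2 · q1 = 0.6148 + 0.7561i + 0.2226j - 0.0274k
0.6148 + 0.7561i + 0.2226j - 0.0274k


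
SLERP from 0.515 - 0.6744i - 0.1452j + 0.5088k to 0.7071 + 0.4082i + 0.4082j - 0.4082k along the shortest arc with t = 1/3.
0.0973 - 0.7341i - 0.3037j + 0.5994k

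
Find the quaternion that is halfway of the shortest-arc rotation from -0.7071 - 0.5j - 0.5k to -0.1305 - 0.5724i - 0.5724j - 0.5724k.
-0.459 - 0.3137i - 0.5877j - 0.5877k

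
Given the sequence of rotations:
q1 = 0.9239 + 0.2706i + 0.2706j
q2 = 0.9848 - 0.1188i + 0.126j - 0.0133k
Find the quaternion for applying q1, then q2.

q2 · q1 = 0.9079 + 0.1603i + 0.3793j - 0.0785k
0.9079 + 0.1603i + 0.3793j - 0.0785k


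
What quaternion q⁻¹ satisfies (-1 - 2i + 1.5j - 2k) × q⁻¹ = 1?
-0.0889 + 0.1778i - 0.1333j + 0.1778k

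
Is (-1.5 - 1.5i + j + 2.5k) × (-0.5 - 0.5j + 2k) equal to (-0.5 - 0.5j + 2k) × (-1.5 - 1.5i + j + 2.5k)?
No: pq = -3.75 + 4i + 3.25j - 3.5k ≠ -3.75 - 2.5i - 2.75j - 5k = qp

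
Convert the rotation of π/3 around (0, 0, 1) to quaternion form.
0.866 + 0.5k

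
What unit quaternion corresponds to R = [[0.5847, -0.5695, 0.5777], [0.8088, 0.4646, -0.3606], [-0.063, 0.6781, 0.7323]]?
0.8339 + 0.3114i + 0.1921j + 0.4132k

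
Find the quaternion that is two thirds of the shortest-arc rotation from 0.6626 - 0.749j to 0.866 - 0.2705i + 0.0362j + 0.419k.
0.8924 - 0.1985i - 0.264j + 0.3074k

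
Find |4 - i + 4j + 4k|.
7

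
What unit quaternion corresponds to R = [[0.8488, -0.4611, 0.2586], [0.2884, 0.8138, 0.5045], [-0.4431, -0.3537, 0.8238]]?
0.9336 - 0.2298i + 0.1879j + 0.2007k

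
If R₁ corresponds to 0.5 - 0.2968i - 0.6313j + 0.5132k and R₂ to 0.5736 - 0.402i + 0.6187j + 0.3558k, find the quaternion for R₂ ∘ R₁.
0.3755 + 0.1709i + 0.0479j + 0.9097k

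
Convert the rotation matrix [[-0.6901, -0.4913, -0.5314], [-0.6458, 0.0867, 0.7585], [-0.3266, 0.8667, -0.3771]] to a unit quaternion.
-0.0698 - 0.3874i + 0.7338j + 0.5537k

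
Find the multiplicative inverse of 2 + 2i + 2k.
0.1667 - 0.1667i - 0.1667k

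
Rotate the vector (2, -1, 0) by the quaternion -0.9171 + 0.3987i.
(2, -0.682, 0.731)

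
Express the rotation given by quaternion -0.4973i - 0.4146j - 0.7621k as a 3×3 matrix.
[[-0.5054, 0.4124, 0.758], [0.4124, -0.6562, 0.6319], [0.758, 0.6319, 0.1616]]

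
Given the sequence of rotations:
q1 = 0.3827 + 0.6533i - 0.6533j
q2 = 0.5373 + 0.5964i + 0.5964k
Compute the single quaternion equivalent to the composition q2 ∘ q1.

q2 · q1 = -0.184 + 0.9689i + 0.0386j - 0.1614k
-0.184 + 0.9689i + 0.0386j - 0.1614k


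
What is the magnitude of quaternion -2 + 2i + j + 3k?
√18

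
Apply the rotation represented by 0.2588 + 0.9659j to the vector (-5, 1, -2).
(3.33, 1, 4.232)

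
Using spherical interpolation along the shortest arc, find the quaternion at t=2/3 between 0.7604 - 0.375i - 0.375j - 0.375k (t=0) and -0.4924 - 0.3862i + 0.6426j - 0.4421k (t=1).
0.711 + 0.1415i - 0.6634j + 0.1852k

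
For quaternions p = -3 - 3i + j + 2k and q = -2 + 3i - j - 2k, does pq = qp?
Yes: pq = qp = 20 - 3i + j + 2k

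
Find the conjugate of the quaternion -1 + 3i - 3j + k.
-1 - 3i + 3j - k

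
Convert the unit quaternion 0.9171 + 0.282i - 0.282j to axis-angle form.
axis = (√2/2, -√2/2, 0), θ = 47°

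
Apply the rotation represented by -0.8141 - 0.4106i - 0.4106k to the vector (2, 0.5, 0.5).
(1.16, 1.166, 1.34)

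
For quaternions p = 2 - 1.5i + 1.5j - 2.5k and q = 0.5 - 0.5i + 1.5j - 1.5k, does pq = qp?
No: pq = -5.75 - 0.25i + 2.75j - 5.75k ≠ -5.75 - 3.25i + 4.75j - 2.75k = qp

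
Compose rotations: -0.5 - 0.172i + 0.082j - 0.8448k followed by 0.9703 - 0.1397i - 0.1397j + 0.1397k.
-0.3797 + 0.0095i + 0.0074j - 0.925k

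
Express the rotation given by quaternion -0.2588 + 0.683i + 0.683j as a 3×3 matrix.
[[0.067, 0.933, -0.3535], [0.933, 0.067, 0.3535], [0.3535, -0.3535, -0.866]]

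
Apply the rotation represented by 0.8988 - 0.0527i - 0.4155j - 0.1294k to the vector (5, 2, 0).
(3.659, 0.978, 3.828)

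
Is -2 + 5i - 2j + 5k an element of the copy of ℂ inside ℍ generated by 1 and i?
No. The quaternion -2 + 5i - 2j + 5k has j-coefficient y = -2 and k-coefficient z = 5, not both zero, so it does not lie in the complex subalgebra spanned by 1 and i.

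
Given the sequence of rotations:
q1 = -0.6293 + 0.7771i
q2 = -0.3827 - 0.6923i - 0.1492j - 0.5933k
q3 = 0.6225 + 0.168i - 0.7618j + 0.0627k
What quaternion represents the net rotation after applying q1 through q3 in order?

q2 · q1 = 0.7788 + 0.1383i - 0.3672j + 0.4893k
q3 · q2 · q1 = 0.1512 - 0.1328i - 0.8954j + 0.3971k
0.1512 - 0.1328i - 0.8954j + 0.3971k


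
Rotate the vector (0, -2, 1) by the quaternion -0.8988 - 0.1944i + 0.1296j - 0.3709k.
(1.345, -1.744, 0.384)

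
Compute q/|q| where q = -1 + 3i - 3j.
-0.2294 + 0.6882i - 0.6882j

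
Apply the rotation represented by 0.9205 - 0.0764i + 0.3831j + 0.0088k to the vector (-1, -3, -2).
(-1.89, -3.217, -0.281)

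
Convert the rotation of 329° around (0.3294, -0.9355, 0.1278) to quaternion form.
-0.9636 + 0.088i - 0.25j + 0.0342k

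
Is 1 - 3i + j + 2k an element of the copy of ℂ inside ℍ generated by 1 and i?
No. The quaternion 1 - 3i + j + 2k has j-coefficient y = 1 and k-coefficient z = 2, not both zero, so it does not lie in the complex subalgebra spanned by 1 and i.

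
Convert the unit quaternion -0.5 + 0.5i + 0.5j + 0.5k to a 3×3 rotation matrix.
[[0, 1, 0], [0, 0, 1], [1, 0, 0]]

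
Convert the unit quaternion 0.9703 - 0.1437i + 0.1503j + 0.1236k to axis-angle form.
axis = (-0.594, 0.6213, 0.511), θ = 28°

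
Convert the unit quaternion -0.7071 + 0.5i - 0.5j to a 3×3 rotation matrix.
[[0.5, -0.5, 0.7071], [-0.5, 0.5, 0.7071], [-0.7071, -0.7071, 0]]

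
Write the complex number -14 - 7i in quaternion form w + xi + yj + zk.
-14 - 7i + 0j + 0k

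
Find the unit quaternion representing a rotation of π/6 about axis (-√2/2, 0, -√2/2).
0.9659 - 0.183i - 0.183k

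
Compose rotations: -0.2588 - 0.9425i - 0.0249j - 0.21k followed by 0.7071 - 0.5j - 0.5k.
-0.3004 - 0.5739i + 0.583j - 0.4903k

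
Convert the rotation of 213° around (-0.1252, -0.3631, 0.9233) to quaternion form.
-0.284 - 0.12i - 0.3481j + 0.8853k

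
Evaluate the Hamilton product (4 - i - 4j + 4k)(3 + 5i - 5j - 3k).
9 + 49i - 15j + 25k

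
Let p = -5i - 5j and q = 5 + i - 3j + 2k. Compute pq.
-10 - 35i - 15j + 20k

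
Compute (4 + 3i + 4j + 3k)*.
4 - 3i - 4j - 3k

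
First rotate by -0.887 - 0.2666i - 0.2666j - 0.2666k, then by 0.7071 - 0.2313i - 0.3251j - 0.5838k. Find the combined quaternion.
-0.9312 - 0.0523i + 0.1938j + 0.3043k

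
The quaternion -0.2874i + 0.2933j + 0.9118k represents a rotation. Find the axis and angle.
axis = (-0.2874, 0.2933, 0.9118), θ = π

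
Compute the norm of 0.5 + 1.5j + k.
1.871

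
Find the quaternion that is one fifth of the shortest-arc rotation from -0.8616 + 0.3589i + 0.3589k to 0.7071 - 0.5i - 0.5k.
-0.8348 + 0.3893i + 0.3893k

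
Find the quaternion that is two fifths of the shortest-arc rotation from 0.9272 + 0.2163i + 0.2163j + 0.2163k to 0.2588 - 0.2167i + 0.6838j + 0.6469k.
0.7552 + 0.0451i + 0.4711j + 0.4536k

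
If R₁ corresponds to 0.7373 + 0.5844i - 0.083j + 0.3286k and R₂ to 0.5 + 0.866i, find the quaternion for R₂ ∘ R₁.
-0.1374 + 0.9307i - 0.3261j + 0.0924k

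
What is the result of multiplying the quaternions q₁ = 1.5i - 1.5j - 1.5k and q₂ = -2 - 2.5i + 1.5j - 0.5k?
5.25 + 7.5j + 1.5k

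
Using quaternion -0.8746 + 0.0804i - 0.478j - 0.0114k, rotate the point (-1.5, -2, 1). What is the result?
(0.214, -1.737, 2.047)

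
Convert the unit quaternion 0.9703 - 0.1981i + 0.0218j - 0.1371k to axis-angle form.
axis = (-0.8189, 0.0901, -0.5668), θ = 28°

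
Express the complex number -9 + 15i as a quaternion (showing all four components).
-9 + 15i + 0j + 0k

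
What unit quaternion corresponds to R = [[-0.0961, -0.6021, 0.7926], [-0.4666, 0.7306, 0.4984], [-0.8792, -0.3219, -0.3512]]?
0.5664 - 0.3621i + 0.7379j + 0.0598k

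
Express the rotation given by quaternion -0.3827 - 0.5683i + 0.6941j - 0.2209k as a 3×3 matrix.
[[-0.0611, -0.958, -0.2802], [-0.6198, 0.2565, -0.7416], [0.7823, 0.1283, -0.6095]]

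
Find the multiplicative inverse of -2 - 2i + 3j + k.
-0.1111 + 0.1111i - 0.1667j - 0.0556k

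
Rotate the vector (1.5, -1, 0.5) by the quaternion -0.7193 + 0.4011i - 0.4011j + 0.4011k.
(0.729, -1.577, 0.694)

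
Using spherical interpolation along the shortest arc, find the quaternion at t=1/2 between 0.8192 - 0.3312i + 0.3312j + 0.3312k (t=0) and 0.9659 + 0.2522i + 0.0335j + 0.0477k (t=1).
0.9584 - 0.0424i + 0.1958j + 0.2034k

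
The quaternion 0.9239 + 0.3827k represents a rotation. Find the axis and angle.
axis = (0, 0, 1), θ = π/4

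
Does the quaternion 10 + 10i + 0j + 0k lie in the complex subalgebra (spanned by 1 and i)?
Yes. The quaternion 10 + 10i has j- and k-coefficients y = z = 0, so it lies in the complex subalgebra spanned by 1 and i.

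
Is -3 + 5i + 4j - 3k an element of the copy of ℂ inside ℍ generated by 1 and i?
No. The quaternion -3 + 5i + 4j - 3k has j-coefficient y = 4 and k-coefficient z = -3, not both zero, so it does not lie in the complex subalgebra spanned by 1 and i.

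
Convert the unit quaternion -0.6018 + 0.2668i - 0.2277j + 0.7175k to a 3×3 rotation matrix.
[[-0.1333, 0.7421, 0.6569], [-0.9851, -0.172, -0.0056], [0.1088, -0.6479, 0.7539]]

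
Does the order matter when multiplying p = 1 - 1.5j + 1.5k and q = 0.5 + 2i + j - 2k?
Yes: pq = 5 + 3.5i + 3.25j + 1.75k ≠ 5 + 0.5i - 2.75j - 4.25k = qp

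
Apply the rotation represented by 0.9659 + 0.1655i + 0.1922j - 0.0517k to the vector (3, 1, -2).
(2.217, 1.51, -2.608)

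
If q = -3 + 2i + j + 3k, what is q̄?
-3 - 2i - j - 3k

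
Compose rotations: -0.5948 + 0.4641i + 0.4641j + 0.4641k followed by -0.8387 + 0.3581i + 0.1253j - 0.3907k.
0.4558 - 0.3628i - 0.8113j - 0.0488k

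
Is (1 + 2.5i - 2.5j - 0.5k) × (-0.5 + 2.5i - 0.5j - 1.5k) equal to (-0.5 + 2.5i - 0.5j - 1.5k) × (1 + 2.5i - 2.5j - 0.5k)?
No: pq = -8.75 + 4.75i + 3.25j + 3.75k ≠ -8.75 - 2.25i - 1.75j - 6.25k = qp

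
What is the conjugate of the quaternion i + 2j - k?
-i - 2j + k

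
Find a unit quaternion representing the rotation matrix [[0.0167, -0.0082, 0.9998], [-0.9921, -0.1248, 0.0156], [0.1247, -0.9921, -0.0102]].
-0.4695 + 0.5366i - 0.466j + 0.5239k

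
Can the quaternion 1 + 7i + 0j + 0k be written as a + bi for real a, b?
Yes. The quaternion 1 + 7i has j- and k-coefficients y = z = 0, so it lies in the complex subalgebra spanned by 1 and i.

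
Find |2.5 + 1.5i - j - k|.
3.24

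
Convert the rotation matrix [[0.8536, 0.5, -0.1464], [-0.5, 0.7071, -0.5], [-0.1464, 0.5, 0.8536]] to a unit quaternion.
0.9239 + 0.2706i - 0.2706k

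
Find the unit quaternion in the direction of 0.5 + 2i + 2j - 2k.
0.1429 + 0.5714i + 0.5714j - 0.5714k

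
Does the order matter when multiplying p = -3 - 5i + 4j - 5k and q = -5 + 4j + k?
Yes: pq = 4 + 49i - 27j + 2k ≠ 4 + i - 37j + 42k = qp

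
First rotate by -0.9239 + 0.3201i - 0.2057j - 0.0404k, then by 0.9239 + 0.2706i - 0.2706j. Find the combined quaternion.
-0.9959 + 0.0567i + 0.0709j - 0.0064k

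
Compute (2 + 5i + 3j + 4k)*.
2 - 5i - 3j - 4k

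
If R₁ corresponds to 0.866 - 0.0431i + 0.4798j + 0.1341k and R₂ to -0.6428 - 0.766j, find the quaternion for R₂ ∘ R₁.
-0.1891 - 0.075i - 0.9718j - 0.1192k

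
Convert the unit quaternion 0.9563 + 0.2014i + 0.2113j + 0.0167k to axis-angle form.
axis = (0.6888, 0.7227, 0.0571), θ = 34°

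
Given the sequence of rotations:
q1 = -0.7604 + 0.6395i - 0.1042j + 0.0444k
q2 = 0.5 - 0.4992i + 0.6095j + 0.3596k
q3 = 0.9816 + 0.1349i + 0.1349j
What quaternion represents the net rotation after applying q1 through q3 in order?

q2 · q1 = -0.0134 + 0.7639i - 0.2634j - 0.589k
q3 · q2 · q1 = -0.0807 + 0.6686i - 0.1809j - 0.7167k
-0.0807 + 0.6686i - 0.1809j - 0.7167k


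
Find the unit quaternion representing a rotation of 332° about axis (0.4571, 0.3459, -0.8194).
-0.9703 + 0.1106i + 0.0837j - 0.1982k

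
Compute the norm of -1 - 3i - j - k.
√12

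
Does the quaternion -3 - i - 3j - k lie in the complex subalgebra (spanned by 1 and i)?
No. The quaternion -3 - i - 3j - k has j-coefficient y = -3 and k-coefficient z = -1, not both zero, so it does not lie in the complex subalgebra spanned by 1 and i.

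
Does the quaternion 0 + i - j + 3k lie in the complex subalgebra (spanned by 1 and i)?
No. The quaternion i - j + 3k has j-coefficient y = -1 and k-coefficient z = 3, not both zero, so it does not lie in the complex subalgebra spanned by 1 and i.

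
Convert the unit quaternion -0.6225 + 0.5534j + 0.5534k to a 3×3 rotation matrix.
[[-0.225, 0.689, -0.689], [-0.689, 0.3875, 0.6125], [0.689, 0.6125, 0.3875]]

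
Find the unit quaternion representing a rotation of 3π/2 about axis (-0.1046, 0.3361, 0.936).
-0.7071 - 0.074i + 0.2377j + 0.6619k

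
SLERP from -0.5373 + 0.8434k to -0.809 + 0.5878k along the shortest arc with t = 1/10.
-0.5686 + 0.8226k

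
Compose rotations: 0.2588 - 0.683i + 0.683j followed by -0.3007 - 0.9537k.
-0.0778 + 0.8568i + 0.446j - 0.2468k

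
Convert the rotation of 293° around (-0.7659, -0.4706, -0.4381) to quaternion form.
-0.8339 - 0.4227i - 0.2597j - 0.2418k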